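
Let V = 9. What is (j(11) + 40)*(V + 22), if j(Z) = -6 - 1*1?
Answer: 1023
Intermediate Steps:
j(Z) = -7 (j(Z) = -6 - 1 = -7)
(j(11) + 40)*(V + 22) = (-7 + 40)*(9 + 22) = 33*31 = 1023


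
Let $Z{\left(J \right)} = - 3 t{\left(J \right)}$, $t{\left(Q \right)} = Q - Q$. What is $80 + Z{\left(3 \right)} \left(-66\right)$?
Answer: $80$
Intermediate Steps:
$t{\left(Q \right)} = 0$
$Z{\left(J \right)} = 0$ ($Z{\left(J \right)} = \left(-3\right) 0 = 0$)
$80 + Z{\left(3 \right)} \left(-66\right) = 80 + 0 \left(-66\right) = 80 + 0 = 80$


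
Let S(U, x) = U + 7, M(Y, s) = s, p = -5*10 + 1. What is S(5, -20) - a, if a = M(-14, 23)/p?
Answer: 611/49 ≈ 12.469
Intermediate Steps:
p = -49 (p = -50 + 1 = -49)
S(U, x) = 7 + U
a = -23/49 (a = 23/(-49) = 23*(-1/49) = -23/49 ≈ -0.46939)
S(5, -20) - a = (7 + 5) - 1*(-23/49) = 12 + 23/49 = 611/49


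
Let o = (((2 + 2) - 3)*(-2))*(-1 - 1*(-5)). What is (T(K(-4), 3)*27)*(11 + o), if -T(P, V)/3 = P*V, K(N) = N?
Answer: 2916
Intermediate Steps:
T(P, V) = -3*P*V
o = -8 (o = ((4 - 3)*(-2))*(-1 + 5) = (1*(-2))*4 = -2*4 = -8)
(T(K(-4), 3)*27)*(11 + o) = (-3*(-4)*3*27)*(11 - 8) = (36*27)*3 = 972*3 = 2916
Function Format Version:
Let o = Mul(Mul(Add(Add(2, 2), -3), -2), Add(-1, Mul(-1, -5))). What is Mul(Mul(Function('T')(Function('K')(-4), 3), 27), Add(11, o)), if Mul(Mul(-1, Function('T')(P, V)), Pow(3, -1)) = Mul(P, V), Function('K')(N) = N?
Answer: 2916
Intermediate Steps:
Function('T')(P, V) = Mul(-3, P, V) (Function('T')(P, V) = Mul(-3, Mul(P, V)) = Mul(-3, P, V))
o = -8 (o = Mul(Mul(Add(4, -3), -2), Add(-1, 5)) = Mul(Mul(1, -2), 4) = Mul(-2, 4) = -8)
Mul(Mul(Function('T')(Function('K')(-4), 3), 27), Add(11, o)) = Mul(Mul(Mul(-3, -4, 3), 27), Add(11, -8)) = Mul(Mul(36, 27), 3) = Mul(972, 3) = 2916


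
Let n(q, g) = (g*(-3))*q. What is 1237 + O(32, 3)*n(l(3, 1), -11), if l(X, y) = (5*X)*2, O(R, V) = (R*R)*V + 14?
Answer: 3056377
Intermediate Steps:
O(R, V) = 14 + V*R² (O(R, V) = R²*V + 14 = V*R² + 14 = 14 + V*R²)
l(X, y) = 10*X
n(q, g) = -3*g*q (n(q, g) = (-3*g)*q = -3*g*q)
1237 + O(32, 3)*n(l(3, 1), -11) = 1237 + (14 + 3*32²)*(-3*(-11)*10*3) = 1237 + (14 + 3*1024)*(-3*(-11)*30) = 1237 + (14 + 3072)*990 = 1237 + 3086*990 = 1237 + 3055140 = 3056377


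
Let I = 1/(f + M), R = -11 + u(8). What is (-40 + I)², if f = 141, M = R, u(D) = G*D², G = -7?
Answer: 161823841/101124 ≈ 1600.3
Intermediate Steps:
u(D) = -7*D²
R = -459 (R = -11 - 7*8² = -11 - 7*64 = -11 - 448 = -459)
M = -459
I = -1/318 (I = 1/(141 - 459) = 1/(-318) = -1/318 ≈ -0.0031447)
(-40 + I)² = (-40 - 1/318)² = (-12721/318)² = 161823841/101124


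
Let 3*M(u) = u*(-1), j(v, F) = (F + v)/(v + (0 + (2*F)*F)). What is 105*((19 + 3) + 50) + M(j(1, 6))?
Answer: 1655633/219 ≈ 7560.0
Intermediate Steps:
j(v, F) = (F + v)/(v + 2*F**2) (j(v, F) = (F + v)/(v + (0 + 2*F**2)) = (F + v)/(v + 2*F**2))
M(u) = -u/3 (M(u) = (u*(-1))/3 = (-u)/3 = -u/3)
105*((19 + 3) + 50) + M(j(1, 6)) = 105*((19 + 3) + 50) - (6 + 1)/(3*(1 + 2*6**2)) = 105*(22 + 50) - 7/(3*(1 + 2*36)) = 105*72 - 7/(3*(1 + 72)) = 7560 - 7/(3*73) = 7560 - 7/219 = 1655633/219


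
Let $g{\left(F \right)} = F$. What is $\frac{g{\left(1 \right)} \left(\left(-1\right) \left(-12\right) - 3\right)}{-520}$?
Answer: $- \frac{9}{520} \approx -0.017308$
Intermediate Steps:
$\frac{g{\left(1 \right)} \left(\left(-1\right) \left(-12\right) - 3\right)}{-520} = \frac{1 \left(\left(-1\right) \left(-12\right) - 3\right)}{-520} = 1 \left(12 - 3\right) \left(- \frac{1}{520}\right) = 1 \cdot 9 \left(- \frac{1}{520}\right) = 9 \left(- \frac{1}{520}\right) = - \frac{9}{520}$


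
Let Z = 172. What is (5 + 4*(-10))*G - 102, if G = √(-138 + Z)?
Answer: -102 - 35*√34 ≈ -306.08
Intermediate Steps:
G = √34 (G = √(-138 + 172) = √34 ≈ 5.8309)
(5 + 4*(-10))*G - 102 = (5 + 4*(-10))*√34 - 102 = (5 - 40)*√34 - 102 = -35*√34 - 102 = -102 - 35*√34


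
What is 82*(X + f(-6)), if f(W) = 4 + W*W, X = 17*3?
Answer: 7462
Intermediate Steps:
X = 51
f(W) = 4 + W²
82*(X + f(-6)) = 82*(51 + (4 + (-6)²)) = 82*(51 + (4 + 36)) = 82*(51 + 40) = 82*91 = 7462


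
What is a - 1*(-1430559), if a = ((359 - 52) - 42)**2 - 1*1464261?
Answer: 36523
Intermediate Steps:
a = -1394036 (a = (307 - 42)**2 - 1464261 = 265**2 - 1464261 = 70225 - 1464261 = -1394036)
a - 1*(-1430559) = -1394036 - 1*(-1430559) = -1394036 + 1430559 = 36523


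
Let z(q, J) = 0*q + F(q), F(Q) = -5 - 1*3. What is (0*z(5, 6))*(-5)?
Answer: 0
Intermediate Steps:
F(Q) = -8 (F(Q) = -5 - 3 = -8)
z(q, J) = -8 (z(q, J) = 0*q - 8 = 0 - 8 = -8)
(0*z(5, 6))*(-5) = (0*(-8))*(-5) = 0*(-5) = 0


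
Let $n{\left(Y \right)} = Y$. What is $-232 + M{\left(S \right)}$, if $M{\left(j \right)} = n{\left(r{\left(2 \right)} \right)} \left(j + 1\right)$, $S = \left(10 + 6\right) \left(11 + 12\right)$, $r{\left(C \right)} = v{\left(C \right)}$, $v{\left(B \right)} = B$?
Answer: $506$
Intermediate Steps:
$r{\left(C \right)} = C$
$S = 368$ ($S = 16 \cdot 23 = 368$)
$M{\left(j \right)} = 2 + 2 j$ ($M{\left(j \right)} = 2 \left(j + 1\right) = 2 \left(1 + j\right) = 2 + 2 j$)
$-232 + M{\left(S \right)} = -232 + \left(2 + 2 \cdot 368\right) = -232 + \left(2 + 736\right) = -232 + 738 = 506$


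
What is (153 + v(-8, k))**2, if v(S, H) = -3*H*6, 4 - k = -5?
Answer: 81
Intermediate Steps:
k = 9 (k = 4 - 1*(-5) = 4 + 5 = 9)
v(S, H) = -18*H
(153 + v(-8, k))**2 = (153 - 18*9)**2 = (153 - 162)**2 = (-9)**2 = 81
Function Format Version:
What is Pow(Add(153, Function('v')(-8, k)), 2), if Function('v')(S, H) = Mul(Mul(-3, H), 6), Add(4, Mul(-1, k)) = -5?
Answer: 81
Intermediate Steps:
k = 9 (k = Add(4, Mul(-1, -5)) = Add(4, 5) = 9)
Function('v')(S, H) = Mul(-18, H)
Pow(Add(153, Function('v')(-8, k)), 2) = Pow(Add(153, Mul(-18, 9)), 2) = Pow(Add(153, -162), 2) = Pow(-9, 2) = 81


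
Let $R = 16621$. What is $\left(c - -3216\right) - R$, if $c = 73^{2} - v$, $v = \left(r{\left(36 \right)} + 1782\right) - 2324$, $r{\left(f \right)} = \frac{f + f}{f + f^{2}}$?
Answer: $- \frac{278760}{37} \approx -7534.1$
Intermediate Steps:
$r{\left(f \right)} = \frac{2 f}{f + f^{2}}$
$v = - \frac{20052}{37}$ ($v = \left(\frac{2}{1 + 36} + 1782\right) - 2324 = \left(\frac{2}{37} + 1782\right) - 2324 = \frac{65936}{37} - 2324 = - \frac{20052}{37} \approx -541.95$)
$c = \frac{217225}{37}$ ($c = 73^{2} - - \frac{20052}{37} = 5329 + \frac{20052}{37} = \frac{217225}{37} \approx 5870.9$)
$\left(c - -3216\right) - R = \left(\frac{217225}{37} - -3216\right) - 16621 = \left(\frac{217225}{37} + 3216\right) - 16621 = \frac{336217}{37} - 16621 = - \frac{278760}{37}$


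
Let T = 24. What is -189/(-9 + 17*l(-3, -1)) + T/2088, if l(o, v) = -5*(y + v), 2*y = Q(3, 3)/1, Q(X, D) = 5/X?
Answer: -98627/2697 ≈ -36.569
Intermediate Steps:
y = ⅚ (y = ((5/3)/1)/2 = ((5*(⅓))*1)/2 = ((5/3)*1)/2 = (½)*(5/3) = ⅚ ≈ 0.83333)
l(o, v) = -25/6 - 5*v (l(o, v) = -5*(⅚ + v) = -25/6 - 5*v)
-189/(-9 + 17*l(-3, -1)) + T/2088 = -189/(-9 + 17*(-25/6 - 5*(-1))) + 24/2088 = -189/(-9 + 17*(-25/6 + 5)) + 24*(1/2088) = -189/(-9 + 17*(⅚)) + 1/87 = -189/(-9 + 85/6) + 1/87 = -189/31/6 + 1/87 = -189*6/31 + 1/87 = -1134/31 + 1/87 = -98627/2697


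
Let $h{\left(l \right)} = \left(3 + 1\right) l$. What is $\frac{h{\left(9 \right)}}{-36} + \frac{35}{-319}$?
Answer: $- \frac{354}{319} \approx -1.1097$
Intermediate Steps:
$h{\left(l \right)} = 4 l$
$\frac{h{\left(9 \right)}}{-36} + \frac{35}{-319} = \frac{4 \cdot 9}{-36} + \frac{35}{-319} = 36 \left(- \frac{1}{36}\right) + 35 \left(- \frac{1}{319}\right) = -1 - \frac{35}{319} = - \frac{354}{319}$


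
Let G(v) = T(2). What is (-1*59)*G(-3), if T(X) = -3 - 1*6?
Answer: 531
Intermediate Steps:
T(X) = -9 (T(X) = -3 - 6 = -9)
G(v) = -9
(-1*59)*G(-3) = -1*59*(-9) = -59*(-9) = 531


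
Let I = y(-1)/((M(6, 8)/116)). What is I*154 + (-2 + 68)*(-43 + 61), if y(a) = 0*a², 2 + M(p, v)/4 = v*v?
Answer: 1188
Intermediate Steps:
M(p, v) = -8 + 4*v² (M(p, v) = -8 + 4*(v*v) = -8 + 4*v²)
y(a) = 0
I = 0 (I = 0/(((-8 + 4*8²)/116)) = 0/(((-8 + 4*64)*(1/116))) = 0/(((-8 + 256)*(1/116))) = 0/((248*(1/116))) = 0/(62/29) = 0*(29/62) = 0)
I*154 + (-2 + 68)*(-43 + 61) = 0*154 + (-2 + 68)*(-43 + 61) = 0 + 66*18 = 0 + 1188 = 1188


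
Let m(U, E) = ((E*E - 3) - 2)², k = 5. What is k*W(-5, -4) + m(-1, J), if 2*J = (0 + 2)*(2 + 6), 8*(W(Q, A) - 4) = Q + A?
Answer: 27963/8 ≈ 3495.4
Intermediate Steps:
W(Q, A) = 4 + A/8 + Q/8 (W(Q, A) = 4 + (Q + A)/8 = 4 + (A + Q)/8 = 4 + (A/8 + Q/8) = 4 + A/8 + Q/8)
J = 8 (J = ((0 + 2)*(2 + 6))/2 = (2*8)/2 = (½)*16 = 8)
m(U, E) = (-5 + E²)² (m(U, E) = ((E² - 3) - 2)² = ((-3 + E²) - 2)² = (-5 + E²)²)
k*W(-5, -4) + m(-1, J) = 5*(4 + (⅛)*(-4) + (⅛)*(-5)) + (-5 + 8²)² = 5*(4 - ½ - 5/8) + (-5 + 64)² = 5*(23/8) + 59² = 115/8 + 3481 = 27963/8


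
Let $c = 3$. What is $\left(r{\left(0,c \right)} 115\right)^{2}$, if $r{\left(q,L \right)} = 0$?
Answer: $0$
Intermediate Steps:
$\left(r{\left(0,c \right)} 115\right)^{2} = \left(0 \cdot 115\right)^{2} = 0^{2} = 0$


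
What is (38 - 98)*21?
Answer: -1260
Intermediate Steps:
(38 - 98)*21 = -60*21 = -1260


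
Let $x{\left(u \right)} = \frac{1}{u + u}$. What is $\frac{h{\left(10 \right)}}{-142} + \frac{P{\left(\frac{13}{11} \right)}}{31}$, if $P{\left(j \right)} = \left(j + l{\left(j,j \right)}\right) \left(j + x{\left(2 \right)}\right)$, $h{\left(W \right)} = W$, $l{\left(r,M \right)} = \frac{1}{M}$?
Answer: $\frac{160955}{6924346} \approx 0.023245$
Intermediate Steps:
$x{\left(u \right)} = \frac{1}{2 u}$
$P{\left(j \right)} = \left(\frac{1}{4} + j\right) \left(j + \frac{1}{j}\right)$ ($P{\left(j \right)} = \left(j + \frac{1}{j}\right) \left(j + \frac{1}{2 \cdot 2}\right) = \left(j + \frac{1}{j}\right) \left(j + \frac{1}{2} \cdot \frac{1}{2}\right) = \left(j + \frac{1}{j}\right) \left(j + \frac{1}{4}\right) = \left(j + \frac{1}{j}\right) \left(\frac{1}{4} + j\right) = \left(\frac{1}{4} + j\right) \left(j + \frac{1}{j}\right)$)
$\frac{h{\left(10 \right)}}{-142} + \frac{P{\left(\frac{13}{11} \right)}}{31} = \frac{10}{-142} + \frac{1 + \left(\frac{13}{11}\right)^{2} + \frac{13 \cdot \frac{1}{11}}{4} + \frac{1}{4 \cdot \frac{13}{11}}}{31} = 10 \left(- \frac{1}{142}\right) + \left(1 + \left(13 \cdot \frac{1}{11}\right)^{2} + \frac{13 \cdot \frac{1}{11}}{4} + \frac{1}{4 \cdot 13 \cdot \frac{1}{11}}\right) \frac{1}{31} = - \frac{5}{71} + \left(1 + \left(\frac{13}{11}\right)^{2} + \frac{1}{4} \cdot \frac{13}{11} + \frac{1}{4 \cdot \frac{13}{11}}\right) \frac{1}{31} = - \frac{5}{71} + \left(1 + \frac{169}{121} + \frac{13}{44} + \frac{1}{4} \cdot \frac{11}{13}\right) \frac{1}{31} = - \frac{5}{71} + \left(1 + \frac{169}{121} + \frac{13}{44} + \frac{11}{52}\right) \frac{1}{31} = - \frac{5}{71} + \frac{9135}{3146} \cdot \frac{1}{31} = - \frac{5}{71} + \frac{9135}{97526} = \frac{160955}{6924346}$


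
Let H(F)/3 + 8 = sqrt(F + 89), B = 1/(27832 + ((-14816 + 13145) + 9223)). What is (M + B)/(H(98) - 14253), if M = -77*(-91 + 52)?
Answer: -505682550127/2404119243888 - 106258153*sqrt(187)/2404119243888 ≈ -0.21094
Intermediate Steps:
B = 1/35384 (B = 1/(27832 + (-1671 + 9223)) = 1/(27832 + 7552) = 1/35384 ≈ 2.8261e-5)
H(F) = -24 + 3*sqrt(89 + F) (H(F) = -24 + 3*sqrt(F + 89) = -24 + 3*sqrt(89 + F))
M = 3003 (M = -77*(-39) = 3003)
(M + B)/(H(98) - 14253) = (3003 + 1/35384)/((-24 + 3*sqrt(89 + 98)) - 14253) = 106258153/(35384*((-24 + 3*sqrt(187)) - 14253)) = 106258153/(35384*(-14277 + 3*sqrt(187)))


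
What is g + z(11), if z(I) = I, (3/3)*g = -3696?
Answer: -3685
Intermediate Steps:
g = -3696
g + z(11) = -3696 + 11 = -3685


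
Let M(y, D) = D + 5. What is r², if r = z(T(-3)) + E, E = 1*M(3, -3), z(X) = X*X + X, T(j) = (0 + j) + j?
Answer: 1024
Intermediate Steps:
M(y, D) = 5 + D
T(j) = 2*j (T(j) = j + j = 2*j)
z(X) = X + X² (z(X) = X² + X = X + X²)
E = 2 (E = 1*(5 - 3) = 1*2 = 2)
r = 32 (r = (2*(-3))*(1 + 2*(-3)) + 2 = -6*(1 - 6) + 2 = -6*(-5) + 2 = 30 + 2 = 32)
r² = 32² = 1024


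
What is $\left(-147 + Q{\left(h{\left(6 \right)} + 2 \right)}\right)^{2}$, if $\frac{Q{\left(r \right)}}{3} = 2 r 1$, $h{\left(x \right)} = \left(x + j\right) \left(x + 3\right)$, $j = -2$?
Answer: $6561$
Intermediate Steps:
$h{\left(x \right)} = \left(-2 + x\right) \left(3 + x\right)$ ($h{\left(x \right)} = \left(x - 2\right) \left(x + 3\right) = \left(-2 + x\right) \left(3 + x\right)$)
$Q{\left(r \right)} = 6 r$ ($Q{\left(r \right)} = 3 \cdot 2 r 1 = 3 \cdot 2 r = 6 r$)
$\left(-147 + Q{\left(h{\left(6 \right)} + 2 \right)}\right)^{2} = \left(-147 + 6 \left(\left(-6 + 6 + 6^{2}\right) + 2\right)\right)^{2} = \left(-147 + 6 \left(\left(-6 + 6 + 36\right) + 2\right)\right)^{2} = \left(-147 + 6 \left(36 + 2\right)\right)^{2} = \left(-147 + 6 \cdot 38\right)^{2} = \left(-147 + 228\right)^{2} = 81^{2} = 6561$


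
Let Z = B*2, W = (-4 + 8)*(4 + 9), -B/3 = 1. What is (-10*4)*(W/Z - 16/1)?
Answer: 2960/3 ≈ 986.67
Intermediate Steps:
B = -3 (B = -3*1 = -3)
W = 52 (W = 4*13 = 52)
Z = -6 (Z = -3*2 = -6)
(-10*4)*(W/Z - 16/1) = (-10*4)*(52/(-6) - 16/1) = -40*(52*(-⅙) - 16*1) = -40*(-26/3 - 16) = -40*(-74/3) = 2960/3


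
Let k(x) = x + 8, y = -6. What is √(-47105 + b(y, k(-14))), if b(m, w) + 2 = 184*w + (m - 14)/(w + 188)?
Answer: I*√399236201/91 ≈ 219.57*I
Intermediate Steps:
k(x) = 8 + x
b(m, w) = -2 + 184*w + (-14 + m)/(188 + w) (b(m, w) = -2 + (184*w + (m - 14)/(w + 188)) = -2 + (184*w + (-14 + m)/(188 + w)) = -2 + 184*w + (-14 + m)/(188 + w))
√(-47105 + b(y, k(-14))) = √(-47105 + (-390 - 6 + 184*(8 - 14)² + 34590*(8 - 14))/(188 + (8 - 14))) = √(-47105 + (-390 - 6 + 184*(-6)² + 34590*(-6))/(188 - 6)) = √(-47105 + (-390 - 6 + 184*36 - 207540)/182) = √(-47105 + (-390 - 6 + 6624 - 207540)/182) = √(-47105 + (1/182)*(-201312)) = √(-47105 - 100656/91) = √(-4387211/91) = I*√399236201/91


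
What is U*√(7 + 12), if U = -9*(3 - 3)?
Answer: 0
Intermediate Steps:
U = 0 (U = -0 = -9*0 = 0)
U*√(7 + 12) = 0*√(7 + 12) = 0*√19 = 0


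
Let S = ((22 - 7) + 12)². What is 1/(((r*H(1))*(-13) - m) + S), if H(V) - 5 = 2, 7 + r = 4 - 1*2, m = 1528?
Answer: -1/344 ≈ -0.0029070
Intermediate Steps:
r = -5 (r = -7 + (4 - 1*2) = -7 + (4 - 2) = -7 + 2 = -5)
H(V) = 7 (H(V) = 5 + 2 = 7)
S = 729 (S = (15 + 12)² = 27² = 729)
1/(((r*H(1))*(-13) - m) + S) = 1/((-5*7*(-13) - 1*1528) + 729) = 1/((-35*(-13) - 1528) + 729) = 1/((455 - 1528) + 729) = 1/(-1073 + 729) = 1/(-344) = -1/344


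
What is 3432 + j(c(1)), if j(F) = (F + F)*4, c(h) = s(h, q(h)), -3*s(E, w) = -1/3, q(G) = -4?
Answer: 30896/9 ≈ 3432.9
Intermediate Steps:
s(E, w) = ⅑ (s(E, w) = -(-1)/(3*3) = -⅓*(-⅓) = ⅑)
c(h) = ⅑
j(F) = 8*F (j(F) = (2*F)*4 = 8*F)
3432 + j(c(1)) = 3432 + 8*(⅑) = 3432 + 8/9 = 30896/9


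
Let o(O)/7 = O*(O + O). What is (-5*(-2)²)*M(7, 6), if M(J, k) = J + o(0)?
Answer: -140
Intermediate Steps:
o(O) = 14*O² (o(O) = 7*(O*(O + O)) = 7*(O*(2*O)) = 7*(2*O²) = 14*O²)
M(J, k) = J (M(J, k) = J + 14*0² = J + 14*0 = J + 0 = J)
(-5*(-2)²)*M(7, 6) = -5*(-2)²*7 = -5*4*7 = -20*7 = -140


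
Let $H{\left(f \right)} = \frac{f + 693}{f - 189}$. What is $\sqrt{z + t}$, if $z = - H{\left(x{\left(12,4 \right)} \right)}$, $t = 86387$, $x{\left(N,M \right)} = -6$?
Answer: $\frac{2 \sqrt{91249990}}{65} \approx 293.92$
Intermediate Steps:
$H{\left(f \right)} = \frac{693 + f}{-189 + f}$
$z = \frac{229}{65}$ ($z = - \frac{693 - 6}{-189 - 6} = - \frac{687}{-195} = - \frac{\left(-1\right) 687}{195} = \left(-1\right) \left(- \frac{229}{65}\right) = \frac{229}{65} \approx 3.5231$)
$\sqrt{z + t} = \sqrt{\frac{229}{65} + 86387} = \sqrt{\frac{5615384}{65}} = \frac{2 \sqrt{91249990}}{65}$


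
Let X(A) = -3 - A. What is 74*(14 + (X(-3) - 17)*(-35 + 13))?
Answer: 28712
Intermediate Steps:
74*(14 + (X(-3) - 17)*(-35 + 13)) = 74*(14 + ((-3 - 1*(-3)) - 17)*(-35 + 13)) = 74*(14 + ((-3 + 3) - 17)*(-22)) = 74*(14 + (0 - 17)*(-22)) = 74*(14 - 17*(-22)) = 74*(14 + 374) = 74*388 = 28712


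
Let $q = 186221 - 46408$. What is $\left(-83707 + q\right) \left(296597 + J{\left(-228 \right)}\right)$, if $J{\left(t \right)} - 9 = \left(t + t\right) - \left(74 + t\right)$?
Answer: $16624432224$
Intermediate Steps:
$J{\left(t \right)} = -65 + t$ ($J{\left(t \right)} = 9 + \left(\left(t + t\right) - \left(74 + t\right)\right) = 9 + \left(2 t - \left(74 + t\right)\right) = 9 + \left(-74 + t\right) = -65 + t$)
$q = 139813$
$\left(-83707 + q\right) \left(296597 + J{\left(-228 \right)}\right) = \left(-83707 + 139813\right) \left(296597 - 293\right) = 56106 \left(296597 - 293\right) = 56106 \cdot 296304 = 16624432224$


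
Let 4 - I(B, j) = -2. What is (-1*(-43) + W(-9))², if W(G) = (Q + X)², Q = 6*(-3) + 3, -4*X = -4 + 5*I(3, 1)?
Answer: 4084441/16 ≈ 2.5528e+5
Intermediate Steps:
I(B, j) = 6 (I(B, j) = 4 - 1*(-2) = 4 + 2 = 6)
X = -13/2 (X = -(-4 + 5*6)/4 = -(-4 + 30)/4 = -¼*26 = -13/2 ≈ -6.5000)
Q = -15 (Q = -18 + 3 = -15)
W(G) = 1849/4 (W(G) = (-15 - 13/2)² = (-43/2)² = 1849/4)
(-1*(-43) + W(-9))² = (-1*(-43) + 1849/4)² = (43 + 1849/4)² = (2021/4)² = 4084441/16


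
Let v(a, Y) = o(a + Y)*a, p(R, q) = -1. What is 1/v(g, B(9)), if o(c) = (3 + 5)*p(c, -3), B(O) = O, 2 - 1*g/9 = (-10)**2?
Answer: 1/7056 ≈ 0.00014172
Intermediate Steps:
g = -882 (g = 18 - 9*(-10)**2 = 18 - 9*100 = 18 - 900 = -882)
o(c) = -8 (o(c) = (3 + 5)*(-1) = 8*(-1) = -8)
v(a, Y) = -8*a
1/v(g, B(9)) = 1/(-8*(-882)) = 1/7056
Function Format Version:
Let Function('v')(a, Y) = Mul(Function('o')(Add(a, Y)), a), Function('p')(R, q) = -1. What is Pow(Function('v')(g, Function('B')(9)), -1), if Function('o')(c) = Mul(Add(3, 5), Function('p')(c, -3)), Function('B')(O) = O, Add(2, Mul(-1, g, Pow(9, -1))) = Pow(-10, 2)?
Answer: Rational(1, 7056) ≈ 0.00014172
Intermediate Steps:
g = -882 (g = Add(18, Mul(-9, Pow(-10, 2))) = Add(18, Mul(-9, 100)) = Add(18, -900) = -882)
Function('o')(c) = -8 (Function('o')(c) = Mul(Add(3, 5), -1) = Mul(8, -1) = -8)
Function('v')(a, Y) = Mul(-8, a)
Pow(Function('v')(g, Function('B')(9)), -1) = Pow(Mul(-8, -882), -1) = Pow(7056, -1) = Rational(1, 7056)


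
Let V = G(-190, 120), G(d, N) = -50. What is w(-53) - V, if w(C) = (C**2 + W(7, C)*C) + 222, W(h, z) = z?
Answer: 5890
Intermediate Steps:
w(C) = 222 + 2*C**2 (w(C) = (C**2 + C*C) + 222 = (C**2 + C**2) + 222 = 2*C**2 + 222 = 222 + 2*C**2)
V = -50
w(-53) - V = (222 + 2*(-53)**2) - 1*(-50) = (222 + 2*2809) + 50 = (222 + 5618) + 50 = 5840 + 50 = 5890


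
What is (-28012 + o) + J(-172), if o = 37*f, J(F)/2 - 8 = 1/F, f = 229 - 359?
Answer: -2821317/86 ≈ -32806.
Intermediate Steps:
f = -130
J(F) = 16 + 2/F
o = -4810 (o = 37*(-130) = -4810)
(-28012 + o) + J(-172) = (-28012 - 4810) + (16 + 2/(-172)) = -32822 + (16 + 2*(-1/172)) = -32822 + (16 - 1/86) = -32822 + 1375/86 = -2821317/86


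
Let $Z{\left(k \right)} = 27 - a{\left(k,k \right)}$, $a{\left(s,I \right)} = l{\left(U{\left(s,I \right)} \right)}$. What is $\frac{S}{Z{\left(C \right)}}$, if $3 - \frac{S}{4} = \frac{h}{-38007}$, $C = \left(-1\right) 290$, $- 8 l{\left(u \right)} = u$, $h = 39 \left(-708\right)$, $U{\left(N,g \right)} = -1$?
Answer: $\frac{307232}{907945} \approx 0.33838$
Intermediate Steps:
$h = -27612$
$l{\left(u \right)} = - \frac{u}{8}$
$C = -290$
$S = \frac{38404}{4223}$ ($S = 12 - 4 \left(- \frac{27612}{-38007}\right) = 12 - 4 \left(\left(-27612\right) \left(- \frac{1}{38007}\right)\right) = 12 - \frac{12272}{4223} = \frac{38404}{4223} \approx 9.094$)
$a{\left(s,I \right)} = \frac{1}{8}$ ($a{\left(s,I \right)} = \left(- \frac{1}{8}\right) \left(-1\right) = \frac{1}{8}$)
$Z{\left(k \right)} = \frac{215}{8}$ ($Z{\left(k \right)} = 27 - \frac{1}{8} = \frac{215}{8}$)
$\frac{S}{Z{\left(C \right)}} = \frac{38404}{4223 \cdot \frac{215}{8}} = \frac{38404}{4223} \cdot \frac{8}{215} = \frac{307232}{907945}$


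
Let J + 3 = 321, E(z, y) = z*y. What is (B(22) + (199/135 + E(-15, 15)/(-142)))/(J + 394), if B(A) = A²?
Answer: 9336913/13649040 ≈ 0.68407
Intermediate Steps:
E(z, y) = y*z
J = 318 (J = -3 + 321 = 318)
(B(22) + (199/135 + E(-15, 15)/(-142)))/(J + 394) = (22² + (199/135 + (15*(-15))/(-142)))/(318 + 394) = (484 + (199*(1/135) - 225*(-1/142)))/712 = (484 + (199/135 + 225/142))*(1/712) = (484 + 58633/19170)*(1/712) = (9336913/19170)*(1/712) = 9336913/13649040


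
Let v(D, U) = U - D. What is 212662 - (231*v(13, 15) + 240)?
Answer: 211960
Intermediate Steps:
212662 - (231*v(13, 15) + 240) = 212662 - (231*(15 - 1*13) + 240) = 212662 - (231*(15 - 13) + 240) = 212662 - (231*2 + 240) = 212662 - (462 + 240) = 212662 - 1*702 = 212662 - 702 = 211960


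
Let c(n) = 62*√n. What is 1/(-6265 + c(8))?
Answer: -6265/39219473 - 124*√2/39219473 ≈ -0.00016421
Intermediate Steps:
1/(-6265 + c(8)) = 1/(-6265 + 62*√8) = 1/(-6265 + 62*(2*√2)) = 1/(-6265 + 124*√2)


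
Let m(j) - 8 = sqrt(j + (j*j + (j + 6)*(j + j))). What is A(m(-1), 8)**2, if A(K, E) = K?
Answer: (8 + I*sqrt(10))**2 ≈ 54.0 + 50.596*I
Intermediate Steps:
m(j) = 8 + sqrt(j + j**2 + 2*j*(6 + j)) (m(j) = 8 + sqrt(j + (j*j + (j + 6)*(j + j))) = 8 + sqrt(j + (j**2 + (6 + j)*(2*j))) = 8 + sqrt(j + (j**2 + 2*j*(6 + j))) = 8 + sqrt(j + j**2 + 2*j*(6 + j)))
A(m(-1), 8)**2 = (8 + sqrt(-(13 + 3*(-1))))**2 = (8 + sqrt(-(13 - 3)))**2 = (8 + sqrt(-1*10))**2 = (8 + sqrt(-10))**2 = (8 + I*sqrt(10))**2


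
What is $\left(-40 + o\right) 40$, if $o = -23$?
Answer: $-2520$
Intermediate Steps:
$\left(-40 + o\right) 40 = \left(-40 - 23\right) 40 = \left(-63\right) 40 = -2520$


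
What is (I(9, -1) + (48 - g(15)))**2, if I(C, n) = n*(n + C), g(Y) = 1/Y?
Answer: 358801/225 ≈ 1594.7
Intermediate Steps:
I(C, n) = n*(C + n)
(I(9, -1) + (48 - g(15)))**2 = (-(9 - 1) + (48 - 1/15))**2 = (-1*8 + (48 - 1*1/15))**2 = (-8 + (48 - 1/15))**2 = (-8 + 719/15)**2 = (599/15)**2 = 358801/225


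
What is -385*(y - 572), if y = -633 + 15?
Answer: 458150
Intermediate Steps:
y = -618
-385*(y - 572) = -385*(-618 - 572) = -385*(-1190) = 458150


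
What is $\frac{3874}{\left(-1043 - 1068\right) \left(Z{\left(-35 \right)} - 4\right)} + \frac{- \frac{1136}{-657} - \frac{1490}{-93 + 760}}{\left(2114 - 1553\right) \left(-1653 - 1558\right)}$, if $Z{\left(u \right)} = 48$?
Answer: $- \frac{139004348891087}{3332825682607278} \approx -0.041708$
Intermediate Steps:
$\frac{3874}{\left(-1043 - 1068\right) \left(Z{\left(-35 \right)} - 4\right)} + \frac{- \frac{1136}{-657} - \frac{1490}{-93 + 760}}{\left(2114 - 1553\right) \left(-1653 - 1558\right)} = \frac{3874}{\left(-1043 - 1068\right) \left(48 - 4\right)} + \frac{- \frac{1136}{-657} - \frac{1490}{-93 + 760}}{\left(2114 - 1553\right) \left(-1653 - 1558\right)} = \frac{3874}{\left(-2111\right) 44} + \frac{\left(-1136\right) \left(- \frac{1}{657}\right) - \frac{1490}{667}}{561 \left(-3211\right)} = \frac{3874}{-92884} + \frac{\frac{1136}{657} - \frac{1490}{667}}{-1801371} = 3874 \left(- \frac{1}{92884}\right) + \left(\frac{1136}{657} - \frac{1490}{667}\right) \left(- \frac{1}{1801371}\right) = - \frac{1937}{46442} - - \frac{221218}{789394998249} = - \frac{1937}{46442} + \frac{221218}{789394998249} = - \frac{139004348891087}{3332825682607278}$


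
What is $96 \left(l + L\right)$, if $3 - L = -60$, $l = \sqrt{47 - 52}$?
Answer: $6048 + 96 i \sqrt{5} \approx 6048.0 + 214.66 i$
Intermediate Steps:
$l = i \sqrt{5}$ ($l = \sqrt{-5} = i \sqrt{5} \approx 2.2361 i$)
$L = 63$ ($L = 3 - -60 = 3 + 60 = 63$)
$96 \left(l + L\right) = 96 \left(i \sqrt{5} + 63\right) = 96 \left(63 + i \sqrt{5}\right) = 6048 + 96 i \sqrt{5}$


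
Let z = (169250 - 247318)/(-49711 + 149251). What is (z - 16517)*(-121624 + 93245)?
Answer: 11665047814498/24885 ≈ 4.6876e+8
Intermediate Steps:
z = -19517/24885 (z = -78068/99540 = -78068*1/99540 = -19517/24885 ≈ -0.78429)
(z - 16517)*(-121624 + 93245) = (-19517/24885 - 16517)*(-121624 + 93245) = -411045062/24885*(-28379) = 11665047814498/24885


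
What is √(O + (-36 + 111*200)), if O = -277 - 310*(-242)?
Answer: √96907 ≈ 311.30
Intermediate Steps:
O = 74743 (O = -277 + 75020 = 74743)
√(O + (-36 + 111*200)) = √(74743 + (-36 + 111*200)) = √(74743 + (-36 + 22200)) = √(74743 + 22164) = √96907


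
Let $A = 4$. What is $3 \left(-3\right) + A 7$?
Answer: $19$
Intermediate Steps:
$3 \left(-3\right) + A 7 = 3 \left(-3\right) + 4 \cdot 7 = -9 + 28 = 19$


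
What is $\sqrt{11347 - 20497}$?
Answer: $5 i \sqrt{366} \approx 95.656 i$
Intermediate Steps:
$\sqrt{11347 - 20497} = \sqrt{-9150} = 5 i \sqrt{366}$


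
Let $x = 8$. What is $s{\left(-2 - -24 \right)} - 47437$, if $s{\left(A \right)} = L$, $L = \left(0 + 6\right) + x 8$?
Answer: $-47367$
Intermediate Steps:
$L = 70$ ($L = \left(0 + 6\right) + 8 \cdot 8 = 6 + 64 = 70$)
$s{\left(A \right)} = 70$
$s{\left(-2 - -24 \right)} - 47437 = 70 - 47437 = -47367$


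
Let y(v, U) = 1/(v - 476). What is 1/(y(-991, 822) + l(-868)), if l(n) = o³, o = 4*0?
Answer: -1467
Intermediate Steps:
o = 0
y(v, U) = 1/(-476 + v)
l(n) = 0 (l(n) = 0³ = 0)
1/(y(-991, 822) + l(-868)) = 1/(1/(-476 - 991) + 0) = 1/(1/(-1467) + 0) = 1/(-1/1467 + 0) = 1/(-1/1467) = -1467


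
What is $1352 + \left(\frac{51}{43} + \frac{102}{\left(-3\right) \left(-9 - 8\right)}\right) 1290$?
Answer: $5462$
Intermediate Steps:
$1352 + \left(\frac{51}{43} + \frac{102}{\left(-3\right) \left(-9 - 8\right)}\right) 1290 = 1352 + \left(51 \cdot \frac{1}{43} + \frac{102}{\left(-3\right) \left(-17\right)}\right) 1290 = 1352 + \left(\frac{51}{43} + \frac{102}{51}\right) 1290 = 1352 + \left(\frac{51}{43} + 102 \cdot \frac{1}{51}\right) 1290 = 1352 + \left(\frac{51}{43} + 2\right) 1290 = 1352 + \frac{137}{43} \cdot 1290 = 1352 + 4110 = 5462$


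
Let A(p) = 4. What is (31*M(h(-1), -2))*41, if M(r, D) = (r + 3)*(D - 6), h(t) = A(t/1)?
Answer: -71176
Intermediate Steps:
h(t) = 4
M(r, D) = (-6 + D)*(3 + r) (M(r, D) = (3 + r)*(-6 + D) = (-6 + D)*(3 + r))
(31*M(h(-1), -2))*41 = (31*(-18 - 6*4 + 3*(-2) - 2*4))*41 = (31*(-18 - 24 - 6 - 8))*41 = (31*(-56))*41 = -1736*41 = -71176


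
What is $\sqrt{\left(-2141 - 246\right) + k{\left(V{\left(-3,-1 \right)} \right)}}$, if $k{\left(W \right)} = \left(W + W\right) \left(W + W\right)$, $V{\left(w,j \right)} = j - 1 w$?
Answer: $i \sqrt{2371} \approx 48.693 i$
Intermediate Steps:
$V{\left(w,j \right)} = j - w$
$k{\left(W \right)} = 4 W^{2}$ ($k{\left(W \right)} = 2 W 2 W = 4 W^{2}$)
$\sqrt{\left(-2141 - 246\right) + k{\left(V{\left(-3,-1 \right)} \right)}} = \sqrt{\left(-2141 - 246\right) + 4 \left(-1 - -3\right)^{2}} = \sqrt{\left(-2141 - 246\right) + 4 \left(-1 + 3\right)^{2}} = \sqrt{-2387 + 4 \cdot 2^{2}} = \sqrt{-2387 + 4 \cdot 4} = \sqrt{-2387 + 16} = \sqrt{-2371} = i \sqrt{2371}$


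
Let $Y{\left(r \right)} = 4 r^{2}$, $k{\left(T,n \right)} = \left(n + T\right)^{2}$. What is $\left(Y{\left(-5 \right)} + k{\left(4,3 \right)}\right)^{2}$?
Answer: $22201$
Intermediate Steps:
$k{\left(T,n \right)} = \left(T + n\right)^{2}$
$\left(Y{\left(-5 \right)} + k{\left(4,3 \right)}\right)^{2} = \left(4 \left(-5\right)^{2} + \left(4 + 3\right)^{2}\right)^{2} = \left(4 \cdot 25 + 7^{2}\right)^{2} = \left(100 + 49\right)^{2} = 149^{2} = 22201$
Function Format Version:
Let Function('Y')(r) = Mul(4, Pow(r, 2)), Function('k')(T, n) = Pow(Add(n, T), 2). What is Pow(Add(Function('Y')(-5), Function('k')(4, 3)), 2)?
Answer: 22201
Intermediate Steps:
Function('k')(T, n) = Pow(Add(T, n), 2)
Pow(Add(Function('Y')(-5), Function('k')(4, 3)), 2) = Pow(Add(Mul(4, Pow(-5, 2)), Pow(Add(4, 3), 2)), 2) = Pow(Add(Mul(4, 25), Pow(7, 2)), 2) = Pow(Add(100, 49), 2) = Pow(149, 2) = 22201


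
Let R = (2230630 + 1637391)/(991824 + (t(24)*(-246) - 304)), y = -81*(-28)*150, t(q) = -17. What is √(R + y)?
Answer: √337285776644166542/995702 ≈ 583.27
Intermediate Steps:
y = 340200 (y = 2268*150 = 340200)
R = 3868021/995702 (R = (2230630 + 1637391)/(991824 + (-17*(-246) - 304)) = 3868021/(991824 + (4182 - 304)) = 3868021/(991824 + 3878) = 3868021/995702 ≈ 3.8847)
√(R + y) = √(3868021/995702 + 340200) = √(338741688421/995702) = √337285776644166542/995702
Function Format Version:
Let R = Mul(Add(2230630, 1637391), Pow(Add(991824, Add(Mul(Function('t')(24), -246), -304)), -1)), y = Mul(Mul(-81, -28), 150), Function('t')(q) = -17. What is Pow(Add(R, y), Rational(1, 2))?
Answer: Mul(Rational(1, 995702), Pow(337285776644166542, Rational(1, 2))) ≈ 583.27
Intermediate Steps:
y = 340200 (y = Mul(2268, 150) = 340200)
R = Rational(3868021, 995702) (R = Mul(Add(2230630, 1637391), Pow(Add(991824, Add(Mul(-17, -246), -304)), -1)) = Mul(3868021, Pow(Add(991824, Add(4182, -304)), -1)) = Mul(3868021, Pow(Add(991824, 3878), -1)) = Mul(3868021, Pow(995702, -1)) = Mul(3868021, Rational(1, 995702)) = Rational(3868021, 995702) ≈ 3.8847)
Pow(Add(R, y), Rational(1, 2)) = Pow(Add(Rational(3868021, 995702), 340200), Rational(1, 2)) = Pow(Rational(338741688421, 995702), Rational(1, 2)) = Mul(Rational(1, 995702), Pow(337285776644166542, Rational(1, 2)))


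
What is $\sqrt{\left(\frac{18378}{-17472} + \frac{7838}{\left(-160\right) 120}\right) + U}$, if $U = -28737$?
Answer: $\frac{i \sqrt{13707831626034}}{21840} \approx 169.52 i$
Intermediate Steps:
$\sqrt{\left(\frac{18378}{-17472} + \frac{7838}{\left(-160\right) 120}\right) + U} = \sqrt{\left(\frac{18378}{-17472} + \frac{7838}{\left(-160\right) 120}\right) - 28737} = \sqrt{\left(18378 \left(- \frac{1}{17472}\right) + \frac{7838}{-19200}\right) - 28737} = \sqrt{\left(- \frac{3063}{2912} + 7838 \left(- \frac{1}{19200}\right)\right) - 28737} = \sqrt{\left(- \frac{3063}{2912} - \frac{3919}{9600}\right) - 28737} = \sqrt{- \frac{1275529}{873600} - 28737} = \sqrt{- \frac{25105918729}{873600}} = \frac{i \sqrt{13707831626034}}{21840}$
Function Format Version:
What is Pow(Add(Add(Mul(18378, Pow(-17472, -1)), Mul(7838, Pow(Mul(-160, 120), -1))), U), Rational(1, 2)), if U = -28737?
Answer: Mul(Rational(1, 21840), I, Pow(13707831626034, Rational(1, 2))) ≈ Mul(169.52, I)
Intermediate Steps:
Pow(Add(Add(Mul(18378, Pow(-17472, -1)), Mul(7838, Pow(Mul(-160, 120), -1))), U), Rational(1, 2)) = Pow(Add(Add(Mul(18378, Pow(-17472, -1)), Mul(7838, Pow(Mul(-160, 120), -1))), -28737), Rational(1, 2)) = Pow(Add(Add(Mul(18378, Rational(-1, 17472)), Mul(7838, Pow(-19200, -1))), -28737), Rational(1, 2)) = Pow(Add(Add(Rational(-3063, 2912), Mul(7838, Rational(-1, 19200))), -28737), Rational(1, 2)) = Pow(Add(Add(Rational(-3063, 2912), Rational(-3919, 9600)), -28737), Rational(1, 2)) = Pow(Add(Rational(-1275529, 873600), -28737), Rational(1, 2)) = Pow(Rational(-25105918729, 873600), Rational(1, 2)) = Mul(Rational(1, 21840), I, Pow(13707831626034, Rational(1, 2)))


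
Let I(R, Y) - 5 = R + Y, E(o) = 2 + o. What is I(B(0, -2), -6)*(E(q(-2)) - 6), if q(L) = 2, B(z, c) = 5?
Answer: -8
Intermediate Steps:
I(R, Y) = 5 + R + Y (I(R, Y) = 5 + (R + Y) = 5 + R + Y)
I(B(0, -2), -6)*(E(q(-2)) - 6) = (5 + 5 - 6)*((2 + 2) - 6) = 4*(4 - 6) = 4*(-2) = -8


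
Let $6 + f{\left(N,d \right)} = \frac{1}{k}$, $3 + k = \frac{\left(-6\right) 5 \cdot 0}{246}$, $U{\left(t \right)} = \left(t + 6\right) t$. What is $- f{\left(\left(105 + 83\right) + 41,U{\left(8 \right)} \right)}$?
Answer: $\frac{19}{3} \approx 6.3333$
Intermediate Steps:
$U{\left(t \right)} = t \left(6 + t\right)$ ($U{\left(t \right)} = \left(6 + t\right) t = t \left(6 + t\right)$)
$k = -3$ ($k = -3 + \frac{\left(-6\right) 5 \cdot 0}{246} = -3 + \left(-30\right) 0 \cdot \frac{1}{246} = -3 + 0 \cdot \frac{1}{246} = -3 + 0 = -3$)
$f{\left(N,d \right)} = - \frac{19}{3}$ ($f{\left(N,d \right)} = -6 + \frac{1}{-3} = -6 - \frac{1}{3} = - \frac{19}{3}$)
$- f{\left(\left(105 + 83\right) + 41,U{\left(8 \right)} \right)} = \left(-1\right) \left(- \frac{19}{3}\right) = \frac{19}{3}$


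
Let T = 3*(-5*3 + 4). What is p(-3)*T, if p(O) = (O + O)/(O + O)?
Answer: -33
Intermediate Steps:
T = -33 (T = 3*(-15 + 4) = 3*(-11) = -33)
p(O) = 1 (p(O) = (2*O)/((2*O)) = (2*O)*(1/(2*O)) = 1)
p(-3)*T = 1*(-33) = -33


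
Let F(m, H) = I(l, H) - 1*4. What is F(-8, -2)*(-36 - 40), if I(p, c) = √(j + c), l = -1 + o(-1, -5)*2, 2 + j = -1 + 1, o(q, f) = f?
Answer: 304 - 152*I ≈ 304.0 - 152.0*I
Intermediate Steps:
j = -2 (j = -2 + (-1 + 1) = -2 + 0 = -2)
l = -11 (l = -1 - 5*2 = -1 - 10 = -11)
I(p, c) = √(-2 + c)
F(m, H) = -4 + √(-2 + H) (F(m, H) = √(-2 + H) - 1*4 = √(-2 + H) - 4 = -4 + √(-2 + H))
F(-8, -2)*(-36 - 40) = (-4 + √(-2 - 2))*(-36 - 40) = (-4 + √(-4))*(-76) = (-4 + 2*I)*(-76) = 304 - 152*I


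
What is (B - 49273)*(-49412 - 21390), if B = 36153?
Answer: 928922240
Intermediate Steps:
(B - 49273)*(-49412 - 21390) = (36153 - 49273)*(-49412 - 21390) = -13120*(-70802) = 928922240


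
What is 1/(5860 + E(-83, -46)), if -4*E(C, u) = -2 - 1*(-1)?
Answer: 4/23441 ≈ 0.00017064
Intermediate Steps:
E(C, u) = ¼ (E(C, u) = -(-2 - 1*(-1))/4 = -(-2 + 1)/4 = -¼*(-1) = ¼)
1/(5860 + E(-83, -46)) = 1/(5860 + ¼) = 1/(23441/4) = 4/23441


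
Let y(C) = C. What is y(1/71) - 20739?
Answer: -1472468/71 ≈ -20739.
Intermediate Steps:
y(1/71) - 20739 = 1/71 - 20739 = -1472468/71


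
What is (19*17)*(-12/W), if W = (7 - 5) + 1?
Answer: -1292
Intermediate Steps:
W = 3 (W = 2 + 1 = 3)
(19*17)*(-12/W) = (19*17)*(-12/3) = 323*(-12*1/3) = 323*(-4) = -1292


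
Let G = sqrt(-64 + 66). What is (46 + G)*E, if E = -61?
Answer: -2806 - 61*sqrt(2) ≈ -2892.3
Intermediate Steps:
G = sqrt(2) ≈ 1.4142
(46 + G)*E = (46 + sqrt(2))*(-61) = -2806 - 61*sqrt(2)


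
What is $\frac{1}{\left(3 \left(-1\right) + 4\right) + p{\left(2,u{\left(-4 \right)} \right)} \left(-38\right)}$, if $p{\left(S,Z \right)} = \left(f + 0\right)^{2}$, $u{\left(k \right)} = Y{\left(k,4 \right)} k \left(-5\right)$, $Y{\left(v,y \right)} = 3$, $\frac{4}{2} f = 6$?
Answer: $- \frac{1}{341} \approx -0.0029326$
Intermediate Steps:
$f = 3$ ($f = \frac{1}{2} \cdot 6 = 3$)
$u{\left(k \right)} = - 15 k$ ($u{\left(k \right)} = 3 k \left(-5\right) = - 15 k$)
$p{\left(S,Z \right)} = 9$ ($p{\left(S,Z \right)} = \left(3 + 0\right)^{2} = 3^{2} = 9$)
$\frac{1}{\left(3 \left(-1\right) + 4\right) + p{\left(2,u{\left(-4 \right)} \right)} \left(-38\right)} = \frac{1}{\left(3 \left(-1\right) + 4\right) + 9 \left(-38\right)} = \frac{1}{\left(-3 + 4\right) - 342} = \frac{1}{1 - 342} = \frac{1}{-341} = - \frac{1}{341}$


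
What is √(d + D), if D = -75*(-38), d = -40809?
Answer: I*√37959 ≈ 194.83*I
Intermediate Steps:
D = 2850
√(d + D) = √(-40809 + 2850) = √(-37959) = I*√37959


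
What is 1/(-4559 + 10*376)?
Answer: -1/799 ≈ -0.0012516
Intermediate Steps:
1/(-4559 + 10*376) = 1/(-4559 + 3760) = 1/(-799) = -1/799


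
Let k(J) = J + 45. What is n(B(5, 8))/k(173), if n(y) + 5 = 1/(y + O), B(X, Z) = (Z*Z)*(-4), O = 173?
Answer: -208/9047 ≈ -0.022991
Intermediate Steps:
k(J) = 45 + J
B(X, Z) = -4*Z**2 (B(X, Z) = Z**2*(-4) = -4*Z**2)
n(y) = -5 + 1/(173 + y) (n(y) = -5 + 1/(y + 173) = -5 + 1/(173 + y))
n(B(5, 8))/k(173) = ((-864 - (-20)*8**2)/(173 - 4*8**2))/(45 + 173) = ((-864 - (-20)*64)/(173 - 4*64))/218 = ((-864 - 5*(-256))/(173 - 256))*(1/218) = ((-864 + 1280)/(-83))*(1/218) = -1/83*416*(1/218) = -416/83*1/218 = -208/9047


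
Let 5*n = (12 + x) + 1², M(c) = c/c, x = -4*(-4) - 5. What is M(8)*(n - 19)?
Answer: -71/5 ≈ -14.200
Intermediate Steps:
x = 11 (x = 16 - 5 = 11)
M(c) = 1
n = 24/5 (n = ((12 + 11) + 1²)/5 = (23 + 1)/5 = (⅕)*24 = 24/5 ≈ 4.8000)
M(8)*(n - 19) = 1*(24/5 - 19) = 1*(-71/5) = -71/5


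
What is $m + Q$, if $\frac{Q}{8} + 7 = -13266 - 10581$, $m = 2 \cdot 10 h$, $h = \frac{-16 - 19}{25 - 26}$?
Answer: $-190132$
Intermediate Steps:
$h = 35$ ($h = - \frac{35}{-1} = \left(-35\right) \left(-1\right) = 35$)
$m = 700$ ($m = 2 \cdot 10 \cdot 35 = 20 \cdot 35 = 700$)
$Q = -190832$ ($Q = -56 + 8 \left(-13266 - 10581\right) = -56 + 8 \left(-23847\right) = -56 - 190776 = -190832$)
$m + Q = 700 - 190832 = -190132$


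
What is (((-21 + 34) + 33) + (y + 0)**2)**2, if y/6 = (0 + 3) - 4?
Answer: 6724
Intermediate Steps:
y = -6 (y = 6*((0 + 3) - 4) = 6*(3 - 4) = 6*(-1) = -6)
(((-21 + 34) + 33) + (y + 0)**2)**2 = (((-21 + 34) + 33) + (-6 + 0)**2)**2 = ((13 + 33) + (-6)**2)**2 = (46 + 36)**2 = 82**2 = 6724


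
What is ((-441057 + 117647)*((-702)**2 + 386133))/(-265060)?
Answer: 28425701517/26506 ≈ 1.0724e+6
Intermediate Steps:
((-441057 + 117647)*((-702)**2 + 386133))/(-265060) = -323410*(492804 + 386133)*(-1/265060) = -323410*878937*(-1/265060) = -284257015170*(-1/265060) = 28425701517/26506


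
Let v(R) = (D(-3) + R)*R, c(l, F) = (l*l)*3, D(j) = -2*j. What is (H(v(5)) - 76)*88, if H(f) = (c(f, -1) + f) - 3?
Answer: 796488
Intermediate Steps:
c(l, F) = 3*l² (c(l, F) = l²*3 = 3*l²)
v(R) = R*(6 + R) (v(R) = (-2*(-3) + R)*R = (6 + R)*R = R*(6 + R))
H(f) = -3 + f + 3*f² (H(f) = (3*f² + f) - 3 = (f + 3*f²) - 3 = -3 + f + 3*f²)
(H(v(5)) - 76)*88 = ((-3 + 5*(6 + 5) + 3*(5*(6 + 5))²) - 76)*88 = ((-3 + 5*11 + 3*(5*11)²) - 76)*88 = ((-3 + 55 + 3*55²) - 76)*88 = ((-3 + 55 + 3*3025) - 76)*88 = ((-3 + 55 + 9075) - 76)*88 = (9127 - 76)*88 = 9051*88 = 796488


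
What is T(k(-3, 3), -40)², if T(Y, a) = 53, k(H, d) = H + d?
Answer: 2809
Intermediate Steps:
T(k(-3, 3), -40)² = 53² = 2809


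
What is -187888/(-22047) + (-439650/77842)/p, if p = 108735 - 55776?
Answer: 129091046039819/15147885489411 ≈ 8.5220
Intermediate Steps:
p = 52959
-187888/(-22047) + (-439650/77842)/p = -187888/(-22047) - 439650/77842/52959 = -187888*(-1/22047) - 439650*1/77842*(1/52959) = 187888/22047 - 219825/38921*1/52959 = 187888/22047 - 73275/687072413 = 129091046039819/15147885489411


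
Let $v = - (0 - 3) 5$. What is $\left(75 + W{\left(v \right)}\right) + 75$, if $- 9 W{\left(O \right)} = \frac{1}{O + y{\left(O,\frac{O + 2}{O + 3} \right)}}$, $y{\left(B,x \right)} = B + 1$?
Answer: $\frac{41849}{279} \approx 150.0$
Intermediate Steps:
$y{\left(B,x \right)} = 1 + B$
$v = 15$ ($v = \left(-1\right) \left(-3\right) 5 = 3 \cdot 5 = 15$)
$W{\left(O \right)} = - \frac{1}{9 \left(1 + 2 O\right)}$ ($W{\left(O \right)} = - \frac{1}{9 \left(O + \left(1 + O\right)\right)} = - \frac{1}{9 \left(1 + 2 O\right)}$)
$\left(75 + W{\left(v \right)}\right) + 75 = \left(75 - \frac{1}{9 + 18 \cdot 15}\right) + 75 = \left(75 - \frac{1}{9 + 270}\right) + 75 = \left(75 - \frac{1}{279}\right) + 75 = \frac{20924}{279} + 75 = \frac{41849}{279}$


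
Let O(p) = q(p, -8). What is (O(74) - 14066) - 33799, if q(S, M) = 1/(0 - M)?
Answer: -382919/8 ≈ -47865.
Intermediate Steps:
q(S, M) = -1/M (q(S, M) = 1/(-M) = -1/M)
O(p) = 1/8 (O(p) = -1/(-8) = -1*(-1/8) = 1/8)
(O(74) - 14066) - 33799 = (1/8 - 14066) - 33799 = -112527/8 - 33799 = -382919/8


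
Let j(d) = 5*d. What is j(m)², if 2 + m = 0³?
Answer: 100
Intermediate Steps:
m = -2 (m = -2 + 0³ = -2 + 0 = -2)
j(m)² = (5*(-2))² = (-10)² = 100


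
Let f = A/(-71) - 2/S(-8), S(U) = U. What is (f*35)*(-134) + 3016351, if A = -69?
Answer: 427508127/142 ≈ 3.0106e+6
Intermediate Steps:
f = 347/284 (f = -69/(-71) - 2/(-8) = -69*(-1/71) - 2*(-1/8) = 69/71 + 1/4 = 347/284 ≈ 1.2218)
(f*35)*(-134) + 3016351 = ((347/284)*35)*(-134) + 3016351 = (12145/284)*(-134) + 3016351 = -813715/142 + 3016351 = 427508127/142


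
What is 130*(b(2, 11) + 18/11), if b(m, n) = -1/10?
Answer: 2197/11 ≈ 199.73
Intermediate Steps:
b(m, n) = -⅒ (b(m, n) = -1*⅒ = -⅒)
130*(b(2, 11) + 18/11) = 130*(-⅒ + 18/11) = 130*(169/110) = 2197/11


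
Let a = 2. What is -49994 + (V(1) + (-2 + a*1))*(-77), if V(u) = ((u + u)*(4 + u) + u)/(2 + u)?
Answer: -150829/3 ≈ -50276.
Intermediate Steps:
V(u) = (u + 2*u*(4 + u))/(2 + u) (V(u) = ((2*u)*(4 + u) + u)/(2 + u) = (2*u*(4 + u) + u)/(2 + u) = (u + 2*u*(4 + u))/(2 + u))
-49994 + (V(1) + (-2 + a*1))*(-77) = -49994 + (1*(9 + 2*1)/(2 + 1) + (-2 + 2*1))*(-77) = -49994 + (1*(9 + 2)/3 + (-2 + 2))*(-77) = -49994 + (1*(⅓)*11 + 0)*(-77) = -49994 + (11/3 + 0)*(-77) = -49994 + (11/3)*(-77) = -49994 - 847/3 = -150829/3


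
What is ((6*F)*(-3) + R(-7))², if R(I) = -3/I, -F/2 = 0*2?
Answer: 9/49 ≈ 0.18367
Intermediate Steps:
F = 0 (F = -0*2 = -2*0 = 0)
((6*F)*(-3) + R(-7))² = ((6*0)*(-3) - 3/(-7))² = (0*(-3) - 3*(-⅐))² = (0 + 3/7)² = (3/7)² = 9/49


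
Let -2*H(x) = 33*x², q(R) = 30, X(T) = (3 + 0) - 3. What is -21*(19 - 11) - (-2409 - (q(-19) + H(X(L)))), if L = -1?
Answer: 2271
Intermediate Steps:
X(T) = 0 (X(T) = 3 - 3 = 0)
H(x) = -33*x²/2
-21*(19 - 11) - (-2409 - (q(-19) + H(X(L)))) = -21*(19 - 11) - (-2409 - (30 - 33/2*0²)) = -21*8 - (-2409 - (30 - 33/2*0)) = -168 - (-2409 - (30 + 0)) = -168 - (-2409 - 1*30) = -168 - (-2409 - 30) = -168 - 1*(-2439) = -168 + 2439 = 2271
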